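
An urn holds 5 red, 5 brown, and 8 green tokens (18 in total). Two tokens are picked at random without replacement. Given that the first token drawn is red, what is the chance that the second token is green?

8/17

After removing 1 red, the urn has 8 green out of 17 remaining.
P(second is green | given) = 8/17 ≈ 0.4706.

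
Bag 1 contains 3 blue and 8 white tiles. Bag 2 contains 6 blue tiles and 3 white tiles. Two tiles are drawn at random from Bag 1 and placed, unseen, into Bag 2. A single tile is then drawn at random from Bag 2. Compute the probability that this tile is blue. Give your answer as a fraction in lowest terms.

72/121

Condition on how many of the transferred tiles are blue (from Bag 1: 3 blue of 11; then Bag 2 has 11 total).
  0 blue: C(3,0)C(8,2)/C(11,2) = 28/55; then P = 6/11
  1 blue: C(3,1)C(8,1)/C(11,2) = 24/55; then P = 7/11
  2 blue: C(3,2)C(8,0)/C(11,2) = 3/55; then P = 8/11
P(blue from Bag 2) = 72/121 ≈ 0.5950.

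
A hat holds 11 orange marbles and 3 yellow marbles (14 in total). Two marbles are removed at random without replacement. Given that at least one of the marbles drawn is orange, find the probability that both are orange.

P(both orange) = C(11,2)/C(14,2) = 55/91; P(at least one orange) = 1 − C(3,2)/C(14,2) = 88/91.
Since 'both orange' ⊆ 'at least one orange', P(both | at least one) = 55/91 / 88/91 = 5/8 ≈ 0.6250.

5/8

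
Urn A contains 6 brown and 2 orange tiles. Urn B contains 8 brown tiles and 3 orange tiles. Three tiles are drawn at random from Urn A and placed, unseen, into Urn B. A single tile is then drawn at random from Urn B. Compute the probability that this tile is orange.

15/56

Condition on how many of the transferred tiles are orange (from Urn A: 2 orange of 8; then Urn B has 14 total).
  0 orange: C(2,0)C(6,3)/C(8,3) = 5/14; then P = 3/14
  1 orange: C(2,1)C(6,2)/C(8,3) = 15/28; then P = 4/14
  2 orange: C(2,2)C(6,1)/C(8,3) = 3/28; then P = 5/14
P(orange from Urn B) = 15/56 ≈ 0.2679.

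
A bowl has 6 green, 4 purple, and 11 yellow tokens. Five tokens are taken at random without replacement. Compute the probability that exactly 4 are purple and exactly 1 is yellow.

11/20349

Unordered draws without replacement: count favorable combinations over C(21,5).
Favorable = C(6,0) · C(4,4) · C(11,1) = 11; total = C(21,5) = 20349.
P = 11/20349 = 11/20349 ≈ 0.0005.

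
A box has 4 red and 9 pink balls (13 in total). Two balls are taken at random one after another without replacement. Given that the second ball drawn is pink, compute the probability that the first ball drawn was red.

P(first=red and the second ball drawn is pink) = (4/13)·(9/12) = 3/13.
P(the second ball drawn is pink) = Σ over first color = 3/13 + 6/13 = 9/13.
By Bayes, P(first=red | the second ball drawn is pink) = 3/13 / 9/13 = 1/3 ≈ 0.3333.

1/3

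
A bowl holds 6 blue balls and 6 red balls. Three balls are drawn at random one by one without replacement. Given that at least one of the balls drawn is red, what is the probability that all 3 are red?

P(all 3 red) = C(6,3)/C(12,3) = 1/11; P(at least one red) = 1 − C(6,3)/C(12,3) = 10/11.
Since 'all 3 red' ⊆ 'at least one red', P(all 3 | at least one) = 1/11 / 10/11 = 1/10 ≈ 0.1000.

1/10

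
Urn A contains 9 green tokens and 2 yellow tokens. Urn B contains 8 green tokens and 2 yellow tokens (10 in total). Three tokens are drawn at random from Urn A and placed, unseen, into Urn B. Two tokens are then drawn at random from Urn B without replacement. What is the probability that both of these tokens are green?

124/195

Condition on how many of the transferred tokens are green (from Urn A: 9 green of 11; then Urn B has 13 total).
  1 green: C(9,1)C(2,2)/C(11,3) = 3/55; then P = C(9,2)/C(13,2) = 6/13
  2 green: C(9,2)C(2,1)/C(11,3) = 24/55; then P = C(10,2)/C(13,2) = 15/26
  3 green: C(9,3)C(2,0)/C(11,3) = 28/55; then P = C(11,2)/C(13,2) = 55/78
P(both green) = 124/195 ≈ 0.6359.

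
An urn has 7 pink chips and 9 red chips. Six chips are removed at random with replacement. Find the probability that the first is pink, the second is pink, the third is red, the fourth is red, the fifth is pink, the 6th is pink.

194481/16777216

Multiply the conditional probability of each draw in order, with replacement (the composition resets each draw).
P = (7/16) · (7/16) · (9/16) · (9/16) · (7/16) · (7/16) = 194481/16777216 ≈ 0.0116.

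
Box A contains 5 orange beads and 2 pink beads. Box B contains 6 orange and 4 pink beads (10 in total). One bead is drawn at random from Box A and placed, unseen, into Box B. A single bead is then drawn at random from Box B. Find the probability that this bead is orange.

47/77

Condition on how many of the transferred beads are orange (from Box A: 5 orange of 7; then Box B has 11 total).
  0 orange: C(5,0)C(2,1)/C(7,1) = 2/7; then P = 6/11
  1 orange: C(5,1)C(2,0)/C(7,1) = 5/7; then P = 7/11
P(orange from Box B) = 47/77 ≈ 0.6104.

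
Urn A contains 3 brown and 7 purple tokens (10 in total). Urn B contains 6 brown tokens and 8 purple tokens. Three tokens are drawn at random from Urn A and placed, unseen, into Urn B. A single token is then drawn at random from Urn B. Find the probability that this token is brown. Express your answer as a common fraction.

Condition on how many of the transferred tokens are brown (from Urn A: 3 brown of 10; then Urn B has 17 total).
  0 brown: C(3,0)C(7,3)/C(10,3) = 7/24; then P = 6/17
  1 brown: C(3,1)C(7,2)/C(10,3) = 21/40; then P = 7/17
  2 brown: C(3,2)C(7,1)/C(10,3) = 7/40; then P = 8/17
  3 brown: C(3,3)C(7,0)/C(10,3) = 1/120; then P = 9/17
P(brown from Urn B) = 69/170 ≈ 0.4059.

69/170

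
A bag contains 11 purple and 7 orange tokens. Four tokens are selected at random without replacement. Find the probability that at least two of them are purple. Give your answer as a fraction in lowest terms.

Sum the hypergeometric tail for j = 2,…,4 purple tokens.
Favorable = C(11,2)·C(7,2) + C(11,3)·C(7,1) + C(11,4)·C(7,0) = 2640; total = C(18,4) = 3060.
P = 2640/3060 = 44/51 ≈ 0.8627.

44/51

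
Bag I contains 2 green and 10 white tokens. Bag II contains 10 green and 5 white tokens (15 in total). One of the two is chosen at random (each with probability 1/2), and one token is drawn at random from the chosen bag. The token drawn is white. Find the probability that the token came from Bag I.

P(white | Bag I) = 5/6; P(white | Bag II) = 1/3.
P(white) = 1/2·5/6 + 1/2·1/3 = 7/12.
By Bayes' rule, P(Bag I | white) = 5/12 / 7/12 = 5/7 ≈ 0.7143.

5/7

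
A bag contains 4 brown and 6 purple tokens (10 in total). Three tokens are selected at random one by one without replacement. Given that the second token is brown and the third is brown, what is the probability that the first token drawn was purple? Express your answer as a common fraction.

P(first=purple and the second token is brown and the third is brown) = (6/10)·(4/9)·(3/8) = 1/10.
P(E) = Σ over first color = 1/30 + 1/10 = 2/15.
By Bayes, P(first=purple | E) = 1/10 / 2/15 = 3/4 ≈ 0.7500.

3/4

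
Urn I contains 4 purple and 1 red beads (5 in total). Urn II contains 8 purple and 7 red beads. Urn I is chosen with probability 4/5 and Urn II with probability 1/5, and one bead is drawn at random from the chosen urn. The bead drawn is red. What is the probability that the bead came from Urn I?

P(red | Urn I) = 1/5; P(red | Urn II) = 7/15.
P(red) = 4/5·1/5 + 1/5·7/15 = 19/75.
By Bayes' rule, P(Urn I | red) = 4/25 / 19/75 = 12/19 ≈ 0.6316.

12/19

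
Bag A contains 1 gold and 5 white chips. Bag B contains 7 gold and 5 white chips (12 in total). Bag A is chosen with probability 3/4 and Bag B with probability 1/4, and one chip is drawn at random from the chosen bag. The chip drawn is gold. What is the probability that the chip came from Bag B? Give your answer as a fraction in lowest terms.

P(gold | Bag A) = 1/6; P(gold | Bag B) = 7/12.
P(gold) = 3/4·1/6 + 1/4·7/12 = 13/48.
By Bayes' rule, P(Bag B | gold) = 7/48 / 13/48 = 7/13 ≈ 0.5385.

7/13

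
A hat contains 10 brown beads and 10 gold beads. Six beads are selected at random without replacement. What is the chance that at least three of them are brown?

443/646

Sum the hypergeometric tail for j = 3,…,6 brown beads.
Favorable = C(10,3)·C(10,3) + C(10,4)·C(10,2) + C(10,5)·C(10,1) + C(10,6)·C(10,0) = 26580; total = C(20,6) = 38760.
P = 26580/38760 = 443/646 ≈ 0.6858.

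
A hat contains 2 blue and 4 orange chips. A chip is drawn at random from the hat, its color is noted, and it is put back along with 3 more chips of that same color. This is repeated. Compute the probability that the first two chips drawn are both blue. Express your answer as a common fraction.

After a blue draw the hat holds 5 blue out of 9.
P = (2/6)·(5/9) = 5/27 ≈ 0.1852.

5/27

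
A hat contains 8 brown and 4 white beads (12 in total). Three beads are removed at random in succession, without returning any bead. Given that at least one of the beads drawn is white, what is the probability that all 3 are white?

1/41

P(all 3 white) = C(4,3)/C(12,3) = 1/55; P(at least one white) = 1 − C(8,3)/C(12,3) = 41/55.
Since 'all 3 white' ⊆ 'at least one white', P(all 3 | at least one) = 1/55 / 41/55 = 1/41 ≈ 0.0244.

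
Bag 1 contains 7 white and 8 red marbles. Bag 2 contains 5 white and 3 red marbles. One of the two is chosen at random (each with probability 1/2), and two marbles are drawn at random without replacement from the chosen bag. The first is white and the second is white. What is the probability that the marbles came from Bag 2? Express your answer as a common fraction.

25/39

P(E | Bag 1) = 1/5; P(E | Bag 2) = 5/14.
P(E) = 1/2·1/5 + 1/2·5/14 = 39/140.
By Bayes' rule, P(Bag 2 | E) = 5/28 / 39/140 = 25/39 ≈ 0.6410.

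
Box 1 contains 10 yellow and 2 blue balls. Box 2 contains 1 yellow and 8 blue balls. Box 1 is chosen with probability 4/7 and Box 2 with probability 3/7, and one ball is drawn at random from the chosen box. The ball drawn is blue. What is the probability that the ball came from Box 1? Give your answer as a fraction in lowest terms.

P(blue | Box 1) = 1/6; P(blue | Box 2) = 8/9.
P(blue) = 4/7·1/6 + 3/7·8/9 = 10/21.
By Bayes' rule, P(Box 1 | blue) = 2/21 / 10/21 = 1/5 ≈ 0.2000.

1/5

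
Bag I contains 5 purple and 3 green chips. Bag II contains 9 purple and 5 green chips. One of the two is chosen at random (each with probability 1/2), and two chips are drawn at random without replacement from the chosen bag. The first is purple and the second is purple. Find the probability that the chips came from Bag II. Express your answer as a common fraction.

72/137

P(E | Bag I) = 5/14; P(E | Bag II) = 36/91.
P(E) = 1/2·5/14 + 1/2·36/91 = 137/364.
By Bayes' rule, P(Bag II | E) = 18/91 / 137/364 = 72/137 ≈ 0.5255.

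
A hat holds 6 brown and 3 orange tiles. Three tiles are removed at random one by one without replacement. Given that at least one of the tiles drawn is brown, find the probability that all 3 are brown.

P(all 3 brown) = C(6,3)/C(9,3) = 5/21; P(at least one brown) = 1 − C(3,3)/C(9,3) = 83/84.
Since 'all 3 brown' ⊆ 'at least one brown', P(all 3 | at least one) = 5/21 / 83/84 = 20/83 ≈ 0.2410.

20/83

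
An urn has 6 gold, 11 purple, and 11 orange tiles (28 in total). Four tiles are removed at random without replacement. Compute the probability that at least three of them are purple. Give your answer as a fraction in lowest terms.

Sum the hypergeometric tail for j = 3,…,4 purple tiles.
Favorable = C(11,3)·C(17,1) + C(11,4)·C(17,0) = 3135; total = C(28,4) = 20475.
P = 3135/20475 = 209/1365 ≈ 0.1531.

209/1365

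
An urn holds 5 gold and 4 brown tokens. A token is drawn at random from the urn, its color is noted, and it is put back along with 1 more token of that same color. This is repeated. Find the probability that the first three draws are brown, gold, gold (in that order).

4/33

Track the composition after each reinforcement of +1.
P = (4/9) · (5/10) · (6/11) = 4/33 ≈ 0.1212.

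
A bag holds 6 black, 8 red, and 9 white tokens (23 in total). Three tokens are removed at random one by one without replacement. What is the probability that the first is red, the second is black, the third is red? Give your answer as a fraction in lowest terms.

8/253

Multiply the conditional probability of each draw in order, without replacement, so each draw removes one from its color and from the total.
P = (8/23) · (6/22) · (7/21) = 8/253 ≈ 0.0316.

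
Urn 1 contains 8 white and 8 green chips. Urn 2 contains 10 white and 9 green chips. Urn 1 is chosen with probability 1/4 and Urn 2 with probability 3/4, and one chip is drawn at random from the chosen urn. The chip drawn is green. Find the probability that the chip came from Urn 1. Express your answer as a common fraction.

19/73

P(green | Urn 1) = 1/2; P(green | Urn 2) = 9/19.
P(green) = 1/4·1/2 + 3/4·9/19 = 73/152.
By Bayes' rule, P(Urn 1 | green) = 1/8 / 73/152 = 19/73 ≈ 0.2603.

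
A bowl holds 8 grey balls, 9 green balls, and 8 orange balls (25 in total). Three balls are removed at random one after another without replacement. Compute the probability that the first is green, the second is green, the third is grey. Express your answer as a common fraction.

Multiply the conditional probability of each draw in order, without replacement, so each draw removes one from its color and from the total.
P = (9/25) · (8/24) · (8/23) = 24/575 ≈ 0.0417.

24/575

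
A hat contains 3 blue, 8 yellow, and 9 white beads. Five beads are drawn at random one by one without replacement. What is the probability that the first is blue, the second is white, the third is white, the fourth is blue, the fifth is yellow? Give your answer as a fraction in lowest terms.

Multiply the conditional probability of each draw in order, without replacement, so each draw removes one from its color and from the total.
P = (3/20) · (9/19) · (8/18) · (2/17) · (8/16) = 3/1615 ≈ 0.0019.

3/1615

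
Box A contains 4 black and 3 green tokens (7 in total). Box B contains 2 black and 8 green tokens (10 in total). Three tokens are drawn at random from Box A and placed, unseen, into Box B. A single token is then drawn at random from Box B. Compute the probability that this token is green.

Condition on how many of the transferred tokens are green (from Box A: 3 green of 7; then Box B has 13 total).
  0 green: C(3,0)C(4,3)/C(7,3) = 4/35; then P = 8/13
  1 green: C(3,1)C(4,2)/C(7,3) = 18/35; then P = 9/13
  2 green: C(3,2)C(4,1)/C(7,3) = 12/35; then P = 10/13
  3 green: C(3,3)C(4,0)/C(7,3) = 1/35; then P = 11/13
P(green from Box B) = 5/7 ≈ 0.7143.

5/7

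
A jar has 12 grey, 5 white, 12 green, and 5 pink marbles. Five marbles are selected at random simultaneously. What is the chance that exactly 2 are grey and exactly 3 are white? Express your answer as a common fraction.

Unordered draws without replacement: count favorable combinations over C(34,5).
Favorable = C(12,2) · C(5,3) · C(12,0) · C(5,0) = 660; total = C(34,5) = 278256.
P = 660/278256 = 5/2108 ≈ 0.0024.

5/2108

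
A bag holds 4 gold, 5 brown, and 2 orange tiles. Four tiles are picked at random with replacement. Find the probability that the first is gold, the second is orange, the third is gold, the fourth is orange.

Multiply the conditional probability of each draw in order, with replacement (the composition resets each draw).
P = (4/11) · (2/11) · (4/11) · (2/11) = 64/14641 ≈ 0.0044.

64/14641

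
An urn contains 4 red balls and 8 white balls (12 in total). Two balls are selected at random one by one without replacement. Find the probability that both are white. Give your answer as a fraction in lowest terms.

Unordered draws without replacement: count favorable combinations over C(12,2).
Favorable = C(4,0) · C(8,2) = 28; total = C(12,2) = 66.
P = 28/66 = 14/33 ≈ 0.4242.

14/33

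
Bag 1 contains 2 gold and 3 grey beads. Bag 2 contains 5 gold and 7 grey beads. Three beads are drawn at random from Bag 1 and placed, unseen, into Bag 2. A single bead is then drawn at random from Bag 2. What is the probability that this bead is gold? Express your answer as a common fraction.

31/75

Condition on how many of the transferred beads are gold (from Bag 1: 2 gold of 5; then Bag 2 has 15 total).
  0 gold: C(2,0)C(3,3)/C(5,3) = 1/10; then P = 5/15
  1 gold: C(2,1)C(3,2)/C(5,3) = 3/5; then P = 6/15
  2 gold: C(2,2)C(3,1)/C(5,3) = 3/10; then P = 7/15
P(gold from Bag 2) = 31/75 ≈ 0.4133.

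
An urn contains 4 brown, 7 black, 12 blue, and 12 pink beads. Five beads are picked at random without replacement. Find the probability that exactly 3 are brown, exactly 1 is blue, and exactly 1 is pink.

72/40579

Unordered draws without replacement: count favorable combinations over C(35,5).
Favorable = C(4,3) · C(7,0) · C(12,1) · C(12,1) = 576; total = C(35,5) = 324632.
P = 576/324632 = 72/40579 ≈ 0.0018.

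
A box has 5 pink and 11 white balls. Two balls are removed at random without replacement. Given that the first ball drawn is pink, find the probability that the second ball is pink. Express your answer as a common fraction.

After removing 1 pink, the box has 4 pink out of 15 remaining.
P(second is pink | given) = 4/15 ≈ 0.2667.

4/15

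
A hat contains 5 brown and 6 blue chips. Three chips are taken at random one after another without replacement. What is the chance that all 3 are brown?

Unordered draws without replacement: count favorable combinations over C(11,3).
Favorable = C(5,3) · C(6,0) = 10; total = C(11,3) = 165.
P = 10/165 = 2/33 ≈ 0.0606.

2/33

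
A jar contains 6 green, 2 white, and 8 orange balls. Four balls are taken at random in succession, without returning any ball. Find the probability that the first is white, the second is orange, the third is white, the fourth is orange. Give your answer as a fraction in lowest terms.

Multiply the conditional probability of each draw in order, without replacement, so each draw removes one from its color and from the total.
P = (2/16) · (8/15) · (1/14) · (7/13) = 1/390 ≈ 0.0026.

1/390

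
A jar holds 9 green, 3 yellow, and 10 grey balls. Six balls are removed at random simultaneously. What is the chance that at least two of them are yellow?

13/77

Sum the hypergeometric tail for j = 2,…,3 yellow balls.
Favorable = C(3,2)·C(19,4) + C(3,3)·C(19,3) = 12597; total = C(22,6) = 74613.
P = 12597/74613 = 13/77 ≈ 0.1688.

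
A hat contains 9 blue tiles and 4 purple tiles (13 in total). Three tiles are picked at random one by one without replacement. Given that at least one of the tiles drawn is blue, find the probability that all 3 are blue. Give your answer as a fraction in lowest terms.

P(all 3 blue) = C(9,3)/C(13,3) = 42/143; P(at least one blue) = 1 − C(4,3)/C(13,3) = 141/143.
Since 'all 3 blue' ⊆ 'at least one blue', P(all 3 | at least one) = 42/143 / 141/143 = 14/47 ≈ 0.2979.

14/47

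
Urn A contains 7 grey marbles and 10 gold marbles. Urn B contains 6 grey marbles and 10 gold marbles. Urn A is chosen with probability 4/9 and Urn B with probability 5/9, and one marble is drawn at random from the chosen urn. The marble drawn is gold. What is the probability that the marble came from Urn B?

85/149

P(gold | Urn A) = 10/17; P(gold | Urn B) = 5/8.
P(gold) = 4/9·10/17 + 5/9·5/8 = 745/1224.
By Bayes' rule, P(Urn B | gold) = 25/72 / 745/1224 = 85/149 ≈ 0.5705.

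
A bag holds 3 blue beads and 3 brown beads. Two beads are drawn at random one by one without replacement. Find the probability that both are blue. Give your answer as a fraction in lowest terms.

Unordered draws without replacement: count favorable combinations over C(6,2).
Favorable = C(3,2) · C(3,0) = 3; total = C(6,2) = 15.
P = 3/15 = 1/5 ≈ 0.2000.

1/5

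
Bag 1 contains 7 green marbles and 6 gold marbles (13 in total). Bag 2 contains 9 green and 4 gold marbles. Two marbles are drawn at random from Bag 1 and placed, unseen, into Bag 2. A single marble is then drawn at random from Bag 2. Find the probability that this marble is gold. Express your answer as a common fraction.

Condition on how many of the transferred marbles are gold (from Bag 1: 6 gold of 13; then Bag 2 has 15 total).
  0 gold: C(6,0)C(7,2)/C(13,2) = 7/26; then P = 4/15
  1 gold: C(6,1)C(7,1)/C(13,2) = 7/13; then P = 5/15
  2 gold: C(6,2)C(7,0)/C(13,2) = 5/26; then P = 6/15
P(gold from Bag 2) = 64/195 ≈ 0.3282.

64/195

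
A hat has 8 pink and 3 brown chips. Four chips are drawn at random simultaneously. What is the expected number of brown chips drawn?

By linearity of expectation, E[X] = Σ P(draw i is brown); by symmetry each draw (even without replacement) has P(brown) = 3/11.
E[X] = 4 · 3/11 = 12/11 ≈ 1.0909.

12/11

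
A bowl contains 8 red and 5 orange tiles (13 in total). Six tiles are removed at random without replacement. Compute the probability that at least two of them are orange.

Sum the hypergeometric tail for j = 2,…,5 orange tiles.
Favorable = C(5,2)·C(8,4) + C(5,3)·C(8,3) + C(5,4)·C(8,2) + C(5,5)·C(8,1) = 1408; total = C(13,6) = 1716.
P = 1408/1716 = 32/39 ≈ 0.8205.

32/39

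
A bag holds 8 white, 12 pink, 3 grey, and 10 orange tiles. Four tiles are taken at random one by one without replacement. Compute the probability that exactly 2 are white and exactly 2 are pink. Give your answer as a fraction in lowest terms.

7/155

Unordered draws without replacement: count favorable combinations over C(33,4).
Favorable = C(8,2) · C(12,2) · C(3,0) · C(10,0) = 1848; total = C(33,4) = 40920.
P = 1848/40920 = 7/155 ≈ 0.0452.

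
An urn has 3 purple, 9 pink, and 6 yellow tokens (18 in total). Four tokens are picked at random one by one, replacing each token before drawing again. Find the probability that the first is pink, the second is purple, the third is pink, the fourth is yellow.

1/72

Multiply the conditional probability of each draw in order, with replacement (the composition resets each draw).
P = (9/18) · (3/18) · (9/18) · (6/18) = 1/72 ≈ 0.0139.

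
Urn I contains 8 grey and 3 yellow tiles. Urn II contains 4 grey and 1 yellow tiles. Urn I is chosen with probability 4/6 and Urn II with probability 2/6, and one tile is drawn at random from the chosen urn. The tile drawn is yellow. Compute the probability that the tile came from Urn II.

11/41

P(yellow | Urn I) = 3/11; P(yellow | Urn II) = 1/5.
P(yellow) = 2/3·3/11 + 1/3·1/5 = 41/165.
By Bayes' rule, P(Urn II | yellow) = 1/15 / 41/165 = 11/41 ≈ 0.2683.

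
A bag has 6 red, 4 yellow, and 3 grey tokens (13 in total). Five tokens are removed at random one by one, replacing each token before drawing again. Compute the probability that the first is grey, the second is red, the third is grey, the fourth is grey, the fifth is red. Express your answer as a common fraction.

Multiply the conditional probability of each draw in order, with replacement (the composition resets each draw).
P = (3/13) · (6/13) · (3/13) · (3/13) · (6/13) = 972/371293 ≈ 0.0026.

972/371293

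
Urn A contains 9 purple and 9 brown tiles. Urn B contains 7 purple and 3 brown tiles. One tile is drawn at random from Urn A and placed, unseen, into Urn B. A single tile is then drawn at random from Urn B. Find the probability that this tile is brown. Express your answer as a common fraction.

Condition on how many of the transferred tiles are brown (from Urn A: 9 brown of 18; then Urn B has 11 total).
  0 brown: C(9,0)C(9,1)/C(18,1) = 1/2; then P = 3/11
  1 brown: C(9,1)C(9,0)/C(18,1) = 1/2; then P = 4/11
P(brown from Urn B) = 7/22 ≈ 0.3182.

7/22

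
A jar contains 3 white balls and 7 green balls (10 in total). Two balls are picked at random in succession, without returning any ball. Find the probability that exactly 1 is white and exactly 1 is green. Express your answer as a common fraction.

7/15

Unordered draws without replacement: count favorable combinations over C(10,2).
Favorable = C(3,1) · C(7,1) = 21; total = C(10,2) = 45.
P = 21/45 = 7/15 ≈ 0.4667.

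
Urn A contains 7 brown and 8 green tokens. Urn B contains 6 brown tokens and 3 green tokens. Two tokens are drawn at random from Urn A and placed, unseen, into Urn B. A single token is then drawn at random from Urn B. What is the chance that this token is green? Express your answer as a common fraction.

61/165

Condition on how many of the transferred tokens are green (from Urn A: 8 green of 15; then Urn B has 11 total).
  0 green: C(8,0)C(7,2)/C(15,2) = 1/5; then P = 3/11
  1 green: C(8,1)C(7,1)/C(15,2) = 8/15; then P = 4/11
  2 green: C(8,2)C(7,0)/C(15,2) = 4/15; then P = 5/11
P(green from Urn B) = 61/165 ≈ 0.3697.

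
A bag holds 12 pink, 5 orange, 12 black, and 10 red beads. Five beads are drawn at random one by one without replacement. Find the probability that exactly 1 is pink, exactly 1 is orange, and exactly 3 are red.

Unordered draws without replacement: count favorable combinations over C(39,5).
Favorable = C(12,1) · C(5,1) · C(12,0) · C(10,3) = 7200; total = C(39,5) = 575757.
P = 7200/575757 = 800/63973 ≈ 0.0125.

800/63973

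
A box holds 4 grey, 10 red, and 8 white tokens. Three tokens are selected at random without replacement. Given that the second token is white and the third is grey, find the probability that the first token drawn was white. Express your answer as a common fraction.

7/20

P(first=white and the second token is white and the third is grey) = (8/22)·(7/21)·(4/20) = 4/165.
P(E) = Σ over first color = 4/385 + 8/231 + 4/165 = 16/231.
By Bayes, P(first=white | E) = 4/165 / 16/231 = 7/20 ≈ 0.3500.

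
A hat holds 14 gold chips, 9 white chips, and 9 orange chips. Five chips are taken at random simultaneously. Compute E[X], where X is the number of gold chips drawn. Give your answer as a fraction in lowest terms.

35/16

By linearity of expectation, E[X] = Σ P(draw i is gold); by symmetry each draw (even without replacement) has P(gold) = 14/32.
E[X] = 5 · 14/32 = 35/16 ≈ 2.1875.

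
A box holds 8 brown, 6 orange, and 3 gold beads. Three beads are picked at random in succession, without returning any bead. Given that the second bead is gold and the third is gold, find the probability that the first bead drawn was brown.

8/15

P(first=brown and the second bead is gold and the third is gold) = (8/17)·(3/16)·(2/15) = 1/85.
P(E) = Σ over first color = 1/85 + 3/340 + 1/680 = 3/136.
By Bayes, P(first=brown | E) = 1/85 / 3/136 = 8/15 ≈ 0.5333.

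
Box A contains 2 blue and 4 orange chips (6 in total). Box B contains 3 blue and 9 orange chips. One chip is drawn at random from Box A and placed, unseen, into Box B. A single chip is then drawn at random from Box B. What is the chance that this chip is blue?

Condition on how many of the transferred chips are blue (from Box A: 2 blue of 6; then Box B has 13 total).
  0 blue: C(2,0)C(4,1)/C(6,1) = 2/3; then P = 3/13
  1 blue: C(2,1)C(4,0)/C(6,1) = 1/3; then P = 4/13
P(blue from Box B) = 10/39 ≈ 0.2564.

10/39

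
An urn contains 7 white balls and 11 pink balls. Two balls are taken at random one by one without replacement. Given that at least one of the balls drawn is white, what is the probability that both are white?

3/14

P(both white) = C(7,2)/C(18,2) = 7/51; P(at least one white) = 1 − C(11,2)/C(18,2) = 98/153.
Since 'both white' ⊆ 'at least one white', P(both | at least one) = 7/51 / 98/153 = 3/14 ≈ 0.2143.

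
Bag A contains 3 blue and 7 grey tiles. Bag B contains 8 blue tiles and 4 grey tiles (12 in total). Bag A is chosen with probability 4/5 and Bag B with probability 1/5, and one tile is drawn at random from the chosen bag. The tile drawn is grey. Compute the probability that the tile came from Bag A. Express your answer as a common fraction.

P(grey | Bag A) = 7/10; P(grey | Bag B) = 1/3.
P(grey) = 4/5·7/10 + 1/5·1/3 = 47/75.
By Bayes' rule, P(Bag A | grey) = 14/25 / 47/75 = 42/47 ≈ 0.8936.

42/47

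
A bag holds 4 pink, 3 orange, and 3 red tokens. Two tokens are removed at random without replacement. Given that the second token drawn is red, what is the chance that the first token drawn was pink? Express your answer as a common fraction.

4/9

P(first=pink and the second token drawn is red) = (4/10)·(3/9) = 2/15.
P(the second token drawn is red) = Σ over first color = 2/15 + 1/10 + 1/15 = 3/10.
By Bayes, P(first=pink | the second token drawn is red) = 2/15 / 3/10 = 4/9 ≈ 0.4444.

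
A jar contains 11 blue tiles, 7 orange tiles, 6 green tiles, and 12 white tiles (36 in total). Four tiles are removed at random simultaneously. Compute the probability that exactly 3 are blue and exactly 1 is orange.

1/51

Unordered draws without replacement: count favorable combinations over C(36,4).
Favorable = C(11,3) · C(7,1) · C(6,0) · C(12,0) = 1155; total = C(36,4) = 58905.
P = 1155/58905 = 1/51 ≈ 0.0196.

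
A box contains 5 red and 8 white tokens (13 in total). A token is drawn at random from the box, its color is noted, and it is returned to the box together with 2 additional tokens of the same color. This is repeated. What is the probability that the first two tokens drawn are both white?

After a white draw the box holds 10 white out of 15.
P = (8/13)·(10/15) = 16/39 ≈ 0.4103.

16/39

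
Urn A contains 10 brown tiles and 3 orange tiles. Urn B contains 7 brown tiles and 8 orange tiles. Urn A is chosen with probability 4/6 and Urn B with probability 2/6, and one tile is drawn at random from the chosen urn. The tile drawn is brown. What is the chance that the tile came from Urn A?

P(brown | Urn A) = 10/13; P(brown | Urn B) = 7/15.
P(brown) = 2/3·10/13 + 1/3·7/15 = 391/585.
By Bayes' rule, P(Urn A | brown) = 20/39 / 391/585 = 300/391 ≈ 0.7673.

300/391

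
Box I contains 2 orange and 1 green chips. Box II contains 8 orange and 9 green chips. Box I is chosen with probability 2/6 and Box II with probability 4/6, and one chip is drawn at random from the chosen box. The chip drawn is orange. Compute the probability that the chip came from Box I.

P(orange | Box I) = 2/3; P(orange | Box II) = 8/17.
P(orange) = 1/3·2/3 + 2/3·8/17 = 82/153.
By Bayes' rule, P(Box I | orange) = 2/9 / 82/153 = 17/41 ≈ 0.4146.

17/41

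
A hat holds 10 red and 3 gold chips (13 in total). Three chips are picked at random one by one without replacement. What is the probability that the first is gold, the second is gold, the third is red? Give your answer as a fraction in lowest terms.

Multiply the conditional probability of each draw in order, without replacement, so each draw removes one from its color and from the total.
P = (3/13) · (2/12) · (10/11) = 5/143 ≈ 0.0350.

5/143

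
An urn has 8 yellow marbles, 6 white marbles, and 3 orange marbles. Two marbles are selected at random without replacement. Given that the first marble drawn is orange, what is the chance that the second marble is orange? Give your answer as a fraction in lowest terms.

After removing 1 orange, the urn has 2 orange out of 16 remaining.
P(second is orange | given) = 2/16 = 1/8 ≈ 0.1250.

1/8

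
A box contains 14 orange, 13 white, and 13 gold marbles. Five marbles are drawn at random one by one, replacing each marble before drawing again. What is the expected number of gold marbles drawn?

13/8

By linearity of expectation, E[X] = Σ P(draw i is gold); each independent draw has P(gold) = 13/40.
E[X] = 5 · 13/40 = 13/8 ≈ 1.6250.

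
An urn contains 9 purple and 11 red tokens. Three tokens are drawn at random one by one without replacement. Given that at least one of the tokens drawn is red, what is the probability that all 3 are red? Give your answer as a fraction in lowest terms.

5/32

P(all 3 red) = C(11,3)/C(20,3) = 11/76; P(at least one red) = 1 − C(9,3)/C(20,3) = 88/95.
Since 'all 3 red' ⊆ 'at least one red', P(all 3 | at least one) = 11/76 / 88/95 = 5/32 ≈ 0.1562.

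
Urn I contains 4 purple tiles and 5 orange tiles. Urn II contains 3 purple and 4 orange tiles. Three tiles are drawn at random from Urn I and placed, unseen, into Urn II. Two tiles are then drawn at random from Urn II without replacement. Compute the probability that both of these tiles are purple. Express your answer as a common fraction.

Condition on how many of the transferred tiles are purple (from Urn I: 4 purple of 9; then Urn II has 10 total).
  0 purple: C(4,0)C(5,3)/C(9,3) = 5/42; then P = C(3,2)/C(10,2) = 1/15
  1 purple: C(4,1)C(5,2)/C(9,3) = 10/21; then P = C(4,2)/C(10,2) = 2/15
  2 purple: C(4,2)C(5,1)/C(9,3) = 5/14; then P = C(5,2)/C(10,2) = 2/9
  3 purple: C(4,3)C(5,0)/C(9,3) = 1/21; then P = C(6,2)/C(10,2) = 1/3
P(both purple) = 1/6 ≈ 0.1667.

1/6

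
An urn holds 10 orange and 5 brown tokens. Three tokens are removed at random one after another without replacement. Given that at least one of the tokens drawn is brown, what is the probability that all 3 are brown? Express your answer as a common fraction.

2/67

P(all 3 brown) = C(5,3)/C(15,3) = 2/91; P(at least one brown) = 1 − C(10,3)/C(15,3) = 67/91.
Since 'all 3 brown' ⊆ 'at least one brown', P(all 3 | at least one) = 2/91 / 67/91 = 2/67 ≈ 0.0299.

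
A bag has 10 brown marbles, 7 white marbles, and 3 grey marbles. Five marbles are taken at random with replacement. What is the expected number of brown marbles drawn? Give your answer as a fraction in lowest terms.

5/2

By linearity of expectation, E[X] = Σ P(draw i is brown); each independent draw has P(brown) = 10/20.
E[X] = 5 · 10/20 = 5/2 ≈ 2.5000.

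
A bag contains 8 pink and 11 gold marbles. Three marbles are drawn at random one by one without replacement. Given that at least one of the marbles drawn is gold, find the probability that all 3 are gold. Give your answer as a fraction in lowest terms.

P(all 3 gold) = C(11,3)/C(19,3) = 55/323; P(at least one gold) = 1 − C(8,3)/C(19,3) = 913/969.
Since 'all 3 gold' ⊆ 'at least one gold', P(all 3 | at least one) = 55/323 / 913/969 = 15/83 ≈ 0.1807.

15/83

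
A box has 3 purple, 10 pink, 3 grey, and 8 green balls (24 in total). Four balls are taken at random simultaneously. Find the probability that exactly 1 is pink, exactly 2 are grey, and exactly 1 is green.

40/1771

Unordered draws without replacement: count favorable combinations over C(24,4).
Favorable = C(3,0) · C(10,1) · C(3,2) · C(8,1) = 240; total = C(24,4) = 10626.
P = 240/10626 = 40/1771 ≈ 0.0226.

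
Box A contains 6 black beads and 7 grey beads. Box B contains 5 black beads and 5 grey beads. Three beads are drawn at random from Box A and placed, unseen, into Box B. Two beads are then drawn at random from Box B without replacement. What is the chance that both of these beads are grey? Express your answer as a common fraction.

Condition on how many of the transferred beads are grey (from Box A: 7 grey of 13; then Box B has 13 total).
  0 grey: C(7,0)C(6,3)/C(13,3) = 10/143; then P = C(5,2)/C(13,2) = 5/39
  1 grey: C(7,1)C(6,2)/C(13,3) = 105/286; then P = C(6,2)/C(13,2) = 5/26
  2 grey: C(7,2)C(6,1)/C(13,3) = 63/143; then P = C(7,2)/C(13,2) = 7/26
  3 grey: C(7,3)C(6,0)/C(13,3) = 35/286; then P = C(8,2)/C(13,2) = 14/39
P(both grey) = 491/2028 ≈ 0.2421.

491/2028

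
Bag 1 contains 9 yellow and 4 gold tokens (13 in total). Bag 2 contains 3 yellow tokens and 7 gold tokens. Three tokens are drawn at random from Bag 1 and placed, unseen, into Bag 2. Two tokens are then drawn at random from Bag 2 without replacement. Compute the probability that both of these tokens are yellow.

Condition on how many of the transferred tokens are yellow (from Bag 1: 9 yellow of 13; then Bag 2 has 13 total).
  0 yellow: C(9,0)C(4,3)/C(13,3) = 2/143; then P = C(3,2)/C(13,2) = 1/26
  1 yellow: C(9,1)C(4,2)/C(13,3) = 27/143; then P = C(4,2)/C(13,2) = 1/13
  2 yellow: C(9,2)C(4,1)/C(13,3) = 72/143; then P = C(5,2)/C(13,2) = 5/39
  3 yellow: C(9,3)C(4,0)/C(13,3) = 42/143; then P = C(6,2)/C(13,2) = 5/26
P(both yellow) = 23/169 ≈ 0.1361.

23/169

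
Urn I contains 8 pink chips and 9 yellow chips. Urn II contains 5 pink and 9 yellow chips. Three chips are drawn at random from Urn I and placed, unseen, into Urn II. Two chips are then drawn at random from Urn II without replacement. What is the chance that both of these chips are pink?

Condition on how many of the transferred chips are pink (from Urn I: 8 pink of 17; then Urn II has 17 total).
  0 pink: C(8,0)C(9,3)/C(17,3) = 21/170; then P = C(5,2)/C(17,2) = 5/68
  1 pink: C(8,1)C(9,2)/C(17,3) = 36/85; then P = C(6,2)/C(17,2) = 15/136
  2 pink: C(8,2)C(9,1)/C(17,3) = 63/170; then P = C(7,2)/C(17,2) = 21/136
  3 pink: C(8,3)C(9,0)/C(17,3) = 7/85; then P = C(8,2)/C(17,2) = 7/34
P(both pink) = 601/4624 ≈ 0.1300.

601/4624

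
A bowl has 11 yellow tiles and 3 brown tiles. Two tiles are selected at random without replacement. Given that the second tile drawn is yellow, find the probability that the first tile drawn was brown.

P(first=brown and the second tile drawn is yellow) = (3/14)·(11/13) = 33/182.
P(the second tile drawn is yellow) = Σ over first color = 55/91 + 33/182 = 11/14.
By Bayes, P(first=brown | the second tile drawn is yellow) = 33/182 / 11/14 = 3/13 ≈ 0.2308.

3/13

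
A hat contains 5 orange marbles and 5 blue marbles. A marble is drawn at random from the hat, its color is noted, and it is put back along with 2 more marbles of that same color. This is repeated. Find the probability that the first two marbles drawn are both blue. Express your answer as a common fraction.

After a blue draw the hat holds 7 blue out of 12.
P = (5/10)·(7/12) = 7/24 ≈ 0.2917.

7/24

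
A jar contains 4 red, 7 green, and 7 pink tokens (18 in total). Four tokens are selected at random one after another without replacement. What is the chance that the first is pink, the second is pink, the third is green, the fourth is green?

49/2040

Multiply the conditional probability of each draw in order, without replacement, so each draw removes one from its color and from the total.
P = (7/18) · (6/17) · (7/16) · (6/15) = 49/2040 ≈ 0.0240.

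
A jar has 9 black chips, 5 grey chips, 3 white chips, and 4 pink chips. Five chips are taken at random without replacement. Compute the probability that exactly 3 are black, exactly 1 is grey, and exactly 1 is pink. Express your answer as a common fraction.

Unordered draws without replacement: count favorable combinations over C(21,5).
Favorable = C(9,3) · C(5,1) · C(3,0) · C(4,1) = 1680; total = C(21,5) = 20349.
P = 1680/20349 = 80/969 ≈ 0.0826.

80/969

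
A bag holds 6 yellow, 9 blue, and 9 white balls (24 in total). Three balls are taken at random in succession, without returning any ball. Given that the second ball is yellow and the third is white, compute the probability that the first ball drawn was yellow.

5/22

P(first=yellow and the second ball is yellow and the third is white) = (6/24)·(5/23)·(9/22) = 45/2024.
P(E) = Σ over first color = 45/2024 + 81/2024 + 9/253 = 9/92.
By Bayes, P(first=yellow | E) = 45/2024 / 9/92 = 5/22 ≈ 0.2273.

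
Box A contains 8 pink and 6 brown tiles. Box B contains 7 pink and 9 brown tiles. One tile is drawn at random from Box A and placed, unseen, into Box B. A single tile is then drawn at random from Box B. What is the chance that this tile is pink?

Condition on how many of the transferred tiles are pink (from Box A: 8 pink of 14; then Box B has 17 total).
  0 pink: C(8,0)C(6,1)/C(14,1) = 3/7; then P = 7/17
  1 pink: C(8,1)C(6,0)/C(14,1) = 4/7; then P = 8/17
P(pink from Box B) = 53/119 ≈ 0.4454.

53/119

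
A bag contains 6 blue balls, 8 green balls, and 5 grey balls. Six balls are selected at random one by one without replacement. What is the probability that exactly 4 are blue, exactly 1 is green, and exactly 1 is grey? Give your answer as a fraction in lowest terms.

Unordered draws without replacement: count favorable combinations over C(19,6).
Favorable = C(6,4) · C(8,1) · C(5,1) = 600; total = C(19,6) = 27132.
P = 600/27132 = 50/2261 ≈ 0.0221.

50/2261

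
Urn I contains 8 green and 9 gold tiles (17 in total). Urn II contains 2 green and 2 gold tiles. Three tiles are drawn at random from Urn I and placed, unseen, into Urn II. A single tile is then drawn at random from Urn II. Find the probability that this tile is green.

58/119

Condition on how many of the transferred tiles are green (from Urn I: 8 green of 17; then Urn II has 7 total).
  0 green: C(8,0)C(9,3)/C(17,3) = 21/170; then P = 2/7
  1 green: C(8,1)C(9,2)/C(17,3) = 36/85; then P = 3/7
  2 green: C(8,2)C(9,1)/C(17,3) = 63/170; then P = 4/7
  3 green: C(8,3)C(9,0)/C(17,3) = 7/85; then P = 5/7
P(green from Urn II) = 58/119 ≈ 0.4874.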